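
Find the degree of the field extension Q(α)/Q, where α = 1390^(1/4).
[Q(α):Q] = 4

α is a root of x^4 - 1390. By Eisenstein's criterion at the prime p = 2 (which divides the constant term 1390 but p^2 = 4 does not, since 1390 is squarefree), x^4 - 1390 is irreducible over Q. Hence [Q(α):Q] = 4.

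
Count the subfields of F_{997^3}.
F_{997^3} has 2 subfields

The subfields of F_{p^n} are exactly the fields F_{p^d} for d | n (each is the fixed field of the unique index-d subgroup of Gal(F_{p^n}/F_p) ≅ Z/nZ). The divisors of n = 3 are {1, 3}, giving 2 subfields: F_{997^1}, F_{997^3}.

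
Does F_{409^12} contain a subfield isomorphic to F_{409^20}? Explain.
No: F_{409^20} is not a subfield of F_{409^12}

F_{p^m} embeds in F_{p^n} iff m | n. Here 20 ∤ 12 (since 12 = 0·20 + 12 with remainder 12 ≠ 0), so F_{409^20} is not a subfield of F_{409^12}. Equivalently: if it were, the tower law would give 20 = [F_{409^20}:F_409] dividing [F_{409^12}:F_409] = 12, contradiction.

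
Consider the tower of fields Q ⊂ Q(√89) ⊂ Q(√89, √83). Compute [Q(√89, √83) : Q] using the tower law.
[Q(√89, √83) : Q] = 4

[Q(√89):Q] = 2 (min poly x^2 - 89, irreducible since 89 is squarefree > 1). For the top step, suppose √83 ∈ Q(√89), say √83 = c + d√89 with c, d ∈ Q. Squaring: 83 = c^2 + 89d^2 + 2cd√89. Since √89 ∉ Q this forces 2cd = 0. If d = 0 then √83 = c ∈ Q, contradicting 83 squarefree > 1. If c = 0 then 83 = 89d^2, so 89·83 = (89d)^2 is a perfect square in Q — but 89·83 = 7387 is not a perfect square (since 89 and 83 are distinct squarefree integers). Contradiction. Hence √83 ∉ Q(√89), so x^2 - 83 stays irreducible over Q(√89) and [Q(√89, √83) : Q(√89)] = 2. By the tower law, [Q(√89, √83) : Q] = 2 · 2 = 4.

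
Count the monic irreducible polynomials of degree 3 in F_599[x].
There are 71640400 monic irreducible polynomials of degree 3 over F_599

Each element of F_{599^3} that lies in no proper subfield is a root of exactly one monic irreducible of degree 3 over F_599, and each such polynomial has 3 distinct roots in F_{599^3}. By Möbius inversion the count is N_599(3) = (1/3) Σ_{d|3} μ(3/d) · 599^d = (1/3)(μ(3)·599^1 + μ(1)·599^3) = 214921200/3 = 71640400.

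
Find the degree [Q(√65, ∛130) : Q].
[Q(√65, ∛130) : Q] = 6

Let L = Q(√65, ∛130). Since Q(√65) ⊂ L and [Q(√65):Q] = 2, the tower law gives 2 | [L:Q]. Likewise Q(∛130) ⊂ L with [Q(∛130):Q] = 3 (because 130 is not a perfect cube), so 3 | [L:Q]. As gcd(2,3) = 1, [L:Q] is divisible by 6. Conversely L is generated over Q by √65 and ∛130, so [L:Q] ≤ 2·3 = 6. Therefore [Q(√65, ∛130) : Q] = 6.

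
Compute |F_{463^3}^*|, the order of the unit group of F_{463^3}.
|F_{463^3}^*| = 99252846

F_{463^3} has 463^3 = 99252847 elements; its multiplicative group consists of all nonzero elements, so |F_{463^3}^*| = 99252847 - 1 = 99252846. (It is cyclic since any finite subgroup of the multiplicative group of a field is cyclic.)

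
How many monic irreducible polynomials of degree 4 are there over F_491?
There are 14529951870 monic irreducible polynomials of degree 4 over F_491

Each element of F_{491^4} that lies in no proper subfield is a root of exactly one monic irreducible of degree 4 over F_491, and each such polynomial has 4 distinct roots in F_{491^4}. By Möbius inversion the count is N_491(4) = (1/4) Σ_{d|4} μ(4/d) · 491^d = (1/4)(μ(4)·491^1 + μ(2)·491^2 + μ(1)·491^4) = 58119807480/4 = 14529951870.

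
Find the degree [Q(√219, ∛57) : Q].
[Q(√219, ∛57) : Q] = 6

Let L = Q(√219, ∛57). Since Q(√219) ⊂ L and [Q(√219):Q] = 2, the tower law gives 2 | [L:Q]. Likewise Q(∛57) ⊂ L with [Q(∛57):Q] = 3 (because 57 is not a perfect cube), so 3 | [L:Q]. As gcd(2,3) = 1, [L:Q] is divisible by 6. Conversely L is generated over Q by √219 and ∛57, so [L:Q] ≤ 2·3 = 6. Therefore [Q(√219, ∛57) : Q] = 6.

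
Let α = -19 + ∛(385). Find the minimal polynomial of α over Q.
m_α(x) = x^3 + 57x^2 + 1083x + 6474

Set β = α + 19 = ∛(385), so β^3 = 385. Then (α + 19)^3 - 385 = 0, i.e. α is a root of g(x) = (x + 19)^3 - 385 = x^3 + 57x^2 + 1083x + 6474. Since g(x) = h(x + 19) where h(x) = x^3 - 385, and h is irreducible over Q (because 385 is not a perfect cube, so h has no rational root, and a monic cubic with no rational root is irreducible), g is also irreducible (irreducibility is preserved under the substitution x → x + 19). Hence m_α(x) = x^3 + 57x^2 + 1083x + 6474.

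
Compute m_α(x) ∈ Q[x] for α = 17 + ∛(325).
m_α(x) = x^3 - 51x^2 + 867x - 5238

Set β = α - 17 = ∛(325), so β^3 = 325. Then (α - 17)^3 - 325 = 0, i.e. α is a root of g(x) = (x - 17)^3 - 325 = x^3 - 51x^2 + 867x - 5238. Since g(x) = h(x - 17) where h(x) = x^3 - 325, and h is irreducible over Q (because 325 is not a perfect cube, so h has no rational root, and a monic cubic with no rational root is irreducible), g is also irreducible (irreducibility is preserved under the substitution x → x - 17). Hence m_α(x) = x^3 - 51x^2 + 867x - 5238.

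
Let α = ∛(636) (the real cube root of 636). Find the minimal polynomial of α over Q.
m_α(x) = x^3 - 636

α satisfies α^3 = 636, so x^3 - 636 annihilates α. By the rational root test, a rational root p/q (in lowest terms) of x^3 - 636 would satisfy p^3 = 636 q^3, forcing q = 1 and p^3 = 636; but 636 is not a perfect cube, contradiction. A monic cubic over Q with no rational root is irreducible (any nontrivial factorization would include a linear factor). Hence x^3 - 636 is the minimal polynomial of α, and in particular [Q(α):Q] = 3.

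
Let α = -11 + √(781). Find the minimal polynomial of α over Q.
m_α(x) = x^2 + 22x - 660

From α + 11 = √(781), squaring gives (α + 11)^2 = 781, i.e. α^2 + 22α + 121 = 781, so α^2 + 22α - 660 = 0. The discriminant of x^2 + 22x - 660 is (22)^2 - 4·(-660) = 484 + 2640 = 3124, and 4·(781) is not a perfect square in Q since 781 is squarefree and ≠ 1. Hence x^2 + 22x - 660 is irreducible over Q and is the minimal polynomial of α.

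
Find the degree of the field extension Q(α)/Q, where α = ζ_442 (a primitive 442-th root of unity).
[Q(α):Q] = 192

The minimal polynomial of ζ_442 over Q is the 442-th cyclotomic polynomial Φ_442(x), which is irreducible over Q and has degree φ(442) = 192. Hence [Q(α):Q] = φ(442) = 192.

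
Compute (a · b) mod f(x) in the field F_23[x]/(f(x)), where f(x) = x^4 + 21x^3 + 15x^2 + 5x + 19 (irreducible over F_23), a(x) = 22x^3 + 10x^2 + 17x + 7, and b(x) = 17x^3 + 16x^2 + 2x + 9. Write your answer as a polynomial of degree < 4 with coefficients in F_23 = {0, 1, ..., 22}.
a · b ≡ 19x^3 + 20x^2 + 8x + 13 (mod f(x))

Multiply in F_23[x]: a(x)·b(x) = (22x^3 + 10x^2 + 17x + 7)·(17x^3 + 16x^2 + 2x + 9) = 6x^6 + 16x^5 + 10x^4 + 11x^3 + 6x^2 + 6x + 17. This has degree ≥ 4, so divide by f(x) over F_23: 6x^6 + 16x^5 + 10x^4 + 11x^3 + 6x^2 + 6x + 17 = (6x^2 + 5x + 22)·(x^4 + 21x^3 + 15x^2 + 5x + 19) + (19x^3 + 20x^2 + 8x + 13). Hence a·b ≡ 19x^3 + 20x^2 + 8x + 13 (mod f). (F_23[x]/(f) is a field with 23^4 = 279841 elements since f is irreducible of degree 4.)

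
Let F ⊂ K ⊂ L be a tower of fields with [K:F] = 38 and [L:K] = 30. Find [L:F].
[L:F] = 1140

The tower law says that for any tower of field extensions F ⊂ K ⊂ L with finite degrees, [L:F] = [L:K] · [K:F]. Here this gives [L:F] = 30 · 38 = 1140.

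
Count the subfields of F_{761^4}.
F_{761^4} has 3 subfields

The subfields of F_{p^n} are exactly the fields F_{p^d} for d | n (each is the fixed field of the unique index-d subgroup of Gal(F_{p^n}/F_p) ≅ Z/nZ). The divisors of n = 4 are {1, 2, 4}, giving 3 subfields: F_{761^1}, F_{761^2}, F_{761^4}.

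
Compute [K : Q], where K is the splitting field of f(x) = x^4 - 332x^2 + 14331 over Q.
[K : Q] = 4

Solving the quadratic in x^2: x^2 = (332 ± √(332^2 - 4·14331))/2 = (332 ± √52900)/2 = (332 ± 230)/2, giving x^2 = 51 or x^2 = 281. So f(x) = (x^2 - 51)(x^2 - 281) and the roots of f are ±√51, ±√281. Hence the splitting field is K = Q(√51, √281). Since 51 and 281 are distinct squarefree integers > 1, their product 14331 is not a perfect square, so √281 ∉ Q(√51). By the tower law [K:Q] = [Q(√51,√281):Q(√51)] · [Q(√51):Q] = 2 · 2 = 4.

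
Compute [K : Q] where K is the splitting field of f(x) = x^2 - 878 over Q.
[K : Q] = 2

f(x) = x^2 - 878 factors as (x - √878)(x + √878). The splitting field is K = Q(√878). Since 878 is squarefree and > 1, it is not a perfect square, so x^2 - 878 is irreducible over Q and [Q(√878) : Q] = 2. Hence [K : Q] = 2.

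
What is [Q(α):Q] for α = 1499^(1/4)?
[Q(α):Q] = 4

α is a root of x^4 - 1499. By Eisenstein's criterion at the prime p = 1499 (which divides the constant term 1499 but p^2 = 2247001 does not, since 1499 is squarefree), x^4 - 1499 is irreducible over Q. Hence [Q(α):Q] = 4.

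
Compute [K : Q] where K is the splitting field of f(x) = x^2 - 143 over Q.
[K : Q] = 2

f(x) = x^2 - 143 factors as (x - √143)(x + √143). The splitting field is K = Q(√143). Since 143 is squarefree and > 1, it is not a perfect square, so x^2 - 143 is irreducible over Q and [Q(√143) : Q] = 2. Hence [K : Q] = 2.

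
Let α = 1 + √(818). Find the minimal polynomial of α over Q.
m_α(x) = x^2 - 2x - 817

From α - 1 = √(818), squaring gives (α - 1)^2 = 818, i.e. α^2 - 2α + 1 = 818, so α^2 - 2α - 817 = 0. The discriminant of x^2 - 2x - 817 is (-2)^2 - 4·(-817) = 4 + 3268 = 3272, and 4·(818) is not a perfect square in Q since 818 is squarefree and ≠ 1. Hence x^2 - 2x - 817 is irreducible over Q and is the minimal polynomial of α.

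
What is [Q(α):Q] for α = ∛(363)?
[Q(α):Q] = 3

The minimal polynomial of α is x^3 - 363, irreducible over Q since 363 is not a perfect cube (so x^3 - 363 has no rational root). Hence [Q(α):Q] = deg(m_α) = 3.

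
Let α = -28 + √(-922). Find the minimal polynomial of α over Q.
m_α(x) = x^2 + 56x + 1706

From α + 28 = √(-922), squaring gives (α + 28)^2 = -922, i.e. α^2 + 56α + 784 = -922, so α^2 + 56α + 1706 = 0. The discriminant of x^2 + 56x + 1706 is (56)^2 - 4·(1706) = 3136 - 6824 = -3688, and 4·(-922) is not a perfect square in Q since -922 is squarefree and ≠ 1. Hence x^2 + 56x + 1706 is irreducible over Q and is the minimal polynomial of α.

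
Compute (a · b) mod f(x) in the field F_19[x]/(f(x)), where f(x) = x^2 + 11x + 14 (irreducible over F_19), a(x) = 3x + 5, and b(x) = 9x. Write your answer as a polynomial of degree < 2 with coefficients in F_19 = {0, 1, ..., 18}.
a · b ≡ 14x + 2 (mod f(x))

Multiply in F_19[x]: a(x)·b(x) = (3x + 5)·(9x) = 8x^2 + 7x. This has degree ≥ 2, so divide by f(x) over F_19: 8x^2 + 7x = (8)·(x^2 + 11x + 14) + (14x + 2). Hence a·b ≡ 14x + 2 (mod f). (F_19[x]/(f) is a field with 19^2 = 361 elements since f is irreducible of degree 2.)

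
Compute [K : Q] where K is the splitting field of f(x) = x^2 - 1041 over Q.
[K : Q] = 2

f(x) = x^2 - 1041 factors as (x - √1041)(x + √1041). The splitting field is K = Q(√1041). Since 1041 is squarefree and > 1, it is not a perfect square, so x^2 - 1041 is irreducible over Q and [Q(√1041) : Q] = 2. Hence [K : Q] = 2.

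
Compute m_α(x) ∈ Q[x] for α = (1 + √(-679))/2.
m_α(x) = x^2 - x + 170

From 2α - 1 = √(-679), squaring gives (2α - 1)^2 = -679, i.e. 4α^2 - 4α + 1 = -679, so α^2 - α + (1 + 679)/4 = 0. Since -679 ≡ 1 (mod 4), (1 + 679)/4 = 170 ∈ Z. The polynomial x^2 - x + 170 has discriminant 1 - 4·(170) = -679, which is not a perfect square in Q (d = -679 is squarefree and ≠ 1), so x^2 - x + 170 is irreducible over Q. It is the minimal polynomial of α.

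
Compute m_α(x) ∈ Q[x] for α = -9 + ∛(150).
m_α(x) = x^3 + 27x^2 + 243x + 579

Set β = α + 9 = ∛(150), so β^3 = 150. Then (α + 9)^3 - 150 = 0, i.e. α is a root of g(x) = (x + 9)^3 - 150 = x^3 + 27x^2 + 243x + 579. Since g(x) = h(x + 9) where h(x) = x^3 - 150, and h is irreducible over Q (because 150 is not a perfect cube, so h has no rational root, and a monic cubic with no rational root is irreducible), g is also irreducible (irreducibility is preserved under the substitution x → x + 9). Hence m_α(x) = x^3 + 27x^2 + 243x + 579.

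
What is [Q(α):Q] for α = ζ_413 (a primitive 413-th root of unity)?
[Q(α):Q] = 348

The minimal polynomial of ζ_413 over Q is the 413-th cyclotomic polynomial Φ_413(x), which is irreducible over Q and has degree φ(413) = 348. Hence [Q(α):Q] = φ(413) = 348.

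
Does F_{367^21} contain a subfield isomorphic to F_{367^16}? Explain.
No: F_{367^16} is not a subfield of F_{367^21}

F_{p^m} embeds in F_{p^n} iff m | n. Here 16 ∤ 21 (since 21 = 1·16 + 5 with remainder 5 ≠ 0), so F_{367^16} is not a subfield of F_{367^21}. Equivalently: if it were, the tower law would give 16 = [F_{367^16}:F_367] dividing [F_{367^21}:F_367] = 21, contradiction.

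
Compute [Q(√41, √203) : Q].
[Q(√41, √203) : Q] = 4

[Q(√41):Q] = 2 (min poly x^2 - 41, irreducible since 41 is squarefree > 1). For the top step, suppose √203 ∈ Q(√41), say √203 = c + d√41 with c, d ∈ Q. Squaring: 203 = c^2 + 41d^2 + 2cd√41. Since √41 ∉ Q this forces 2cd = 0. If d = 0 then √203 = c ∈ Q, contradicting 203 squarefree > 1. If c = 0 then 203 = 41d^2, so 41·203 = (41d)^2 is a perfect square in Q — but 41·203 = 8323 is not a perfect square (since 41 and 203 are distinct squarefree integers). Contradiction. Hence √203 ∉ Q(√41), so x^2 - 203 stays irreducible over Q(√41) and [Q(√41, √203) : Q(√41)] = 2. By the tower law, [Q(√41, √203) : Q] = 2 · 2 = 4.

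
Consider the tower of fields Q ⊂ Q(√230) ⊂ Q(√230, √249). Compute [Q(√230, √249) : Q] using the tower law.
[Q(√230, √249) : Q] = 4

[Q(√230):Q] = 2 (min poly x^2 - 230, irreducible since 230 is squarefree > 1). For the top step, suppose √249 ∈ Q(√230), say √249 = c + d√230 with c, d ∈ Q. Squaring: 249 = c^2 + 230d^2 + 2cd√230. Since √230 ∉ Q this forces 2cd = 0. If d = 0 then √249 = c ∈ Q, contradicting 249 squarefree > 1. If c = 0 then 249 = 230d^2, so 230·249 = (230d)^2 is a perfect square in Q — but 230·249 = 57270 is not a perfect square (since 230 and 249 are distinct squarefree integers). Contradiction. Hence √249 ∉ Q(√230), so x^2 - 249 stays irreducible over Q(√230) and [Q(√230, √249) : Q(√230)] = 2. By the tower law, [Q(√230, √249) : Q] = 2 · 2 = 4.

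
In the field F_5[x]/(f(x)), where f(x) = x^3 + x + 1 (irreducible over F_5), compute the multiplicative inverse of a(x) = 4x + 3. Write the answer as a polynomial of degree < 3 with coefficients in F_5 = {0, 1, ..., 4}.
a(x)^(-1) ≡ x^2 + 3x (mod f(x))

Since f is irreducible over F_5, F_5[x]/(f) is a field and a(x) ≠ 0 has an inverse. Apply the extended Euclidean algorithm to f(x) and a(x) in F_5[x]: f(x) = (4x^2 + 2x)·a(x) + (1). The last nonzero remainder is the constant 1 = gcd(f, a) in F_5. Back-substituting through the division chain expresses 1 = s(x)·a(x) + t(x)·f(x) with s(x) ≡ x^2 + 3x (mod f), so a(x)^(-1) ≡ s(x) = x^2 + 3x (mod f). Check: (4x + 3)·(x^2 + 3x) = 4x^3 + 4x ≡ 1 (mod x^3 + x + 1).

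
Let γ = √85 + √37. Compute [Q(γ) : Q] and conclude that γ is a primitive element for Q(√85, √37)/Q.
[Q(γ) : Q] = 4 (equivalently, Q(γ) = Q(√85, √37))

Obviously Q(γ) ⊆ Q(√85, √37), and [Q(√85, √37):Q] = 4 (since 85, 37 are distinct squarefree integers > 1 with 3145 not a perfect square). To show equality we compute the minimal polynomial of γ. From γ = √85 + √37: γ^2 = 85 + 2√(3145) + 37 = 122 + 2√(3145), so γ^2 - 122 = 2√(3145); squaring, (γ^2 - 122)^2 = 4·3145, i.e. γ^4 - 244γ^2 + 14884 - 12580 = 0, i.e. γ^4 - 244γ^2 + 2304 = 0. So γ is a root of x^4 - 244x^2 + 2304. This polynomial is irreducible over Q: it has no rational root (each ±√85 ± √37 is irrational), and any factorization into two quadratics over Q would force √(3145) ∈ Q (pairing opposite roots) or √85, √37 ∈ Q (other pairings), all impossible. Hence [Q(γ):Q] = 4 = [Q(√85, √37):Q], so Q(γ) = Q(√85, √37).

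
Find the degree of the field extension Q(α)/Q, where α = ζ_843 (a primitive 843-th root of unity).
[Q(α):Q] = 560

The minimal polynomial of ζ_843 over Q is the 843-th cyclotomic polynomial Φ_843(x), which is irreducible over Q and has degree φ(843) = 560. Hence [Q(α):Q] = φ(843) = 560.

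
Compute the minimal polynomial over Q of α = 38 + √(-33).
m_α(x) = x^2 - 76x + 1477

From α - 38 = √(-33), squaring gives (α - 38)^2 = -33, i.e. α^2 - 76α + 1444 = -33, so α^2 - 76α + 1477 = 0. The discriminant of x^2 - 76x + 1477 is (-76)^2 - 4·(1477) = 5776 - 5908 = -132, and 4·(-33) is not a perfect square in Q since -33 is squarefree and ≠ 1. Hence x^2 - 76x + 1477 is irreducible over Q and is the minimal polynomial of α.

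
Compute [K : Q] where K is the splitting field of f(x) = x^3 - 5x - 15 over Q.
[K : Q] = 6

By the rational root test, any rational root of the monic integer polynomial f(x) = x^3 - 5x - 15 must be an integer dividing the constant term -15, i.e. one of ±{1, 3, 5, 15}. Evaluating: f(1) = -19, f(-1) = -11, f(3) = -3, f(-3) = -27, f(5) = 85, f(-5) = -115, f(15) = 3285, f(-15) = -3315; none is 0, so f has no rational root and is therefore irreducible over Q (a cubic with no linear factor over a field is irreducible). For an irreducible cubic, the Galois group is A_3 or S_3 according as the discriminant disc(f) = -4a^3 - 27b^2 = -4·(-5)^3 - 27·(-15)^2 = -5575 is or is not a square in Q. Here disc(f) = -5575 is not a perfect square in Q, so the Galois group of f over Q is not contained in A_3 and must be all of S_3. The splitting field has degree |S_3| = 6 over Q, so [K : Q] = 6.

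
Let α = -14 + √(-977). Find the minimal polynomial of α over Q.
m_α(x) = x^2 + 28x + 1173

From α + 14 = √(-977), squaring gives (α + 14)^2 = -977, i.e. α^2 + 28α + 196 = -977, so α^2 + 28α + 1173 = 0. The discriminant of x^2 + 28x + 1173 is (28)^2 - 4·(1173) = 784 - 4692 = -3908, and 4·(-977) is not a perfect square in Q since -977 is squarefree and ≠ 1. Hence x^2 + 28x + 1173 is irreducible over Q and is the minimal polynomial of α.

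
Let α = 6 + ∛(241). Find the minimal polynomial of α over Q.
m_α(x) = x^3 - 18x^2 + 108x - 457

Set β = α - 6 = ∛(241), so β^3 = 241. Then (α - 6)^3 - 241 = 0, i.e. α is a root of g(x) = (x - 6)^3 - 241 = x^3 - 18x^2 + 108x - 457. Since g(x) = h(x - 6) where h(x) = x^3 - 241, and h is irreducible over Q (because 241 is not a perfect cube, so h has no rational root, and a monic cubic with no rational root is irreducible), g is also irreducible (irreducibility is preserved under the substitution x → x - 6). Hence m_α(x) = x^3 - 18x^2 + 108x - 457.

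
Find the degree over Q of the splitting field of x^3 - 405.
[K : Q] = 6

The roots of x^3 - 405 are ∛405, ω∛405, ω^2∛405 where ω = e^(2πi/3) is a primitive cube root of unity, so K = Q(∛405, ω). Now [Q(∛405):Q] = 3 (since 405 is not a perfect cube, x^3 - 405 is irreducible) and [Q(ω):Q] = 2. Both 2 and 3 divide [K:Q], and [K:Q] ≤ 3·2 = 6, so [K:Q] = 6. (Equivalently: Q(∛405) ⊂ R but ω ∉ R, so [K : Q(∛405)] = 2.)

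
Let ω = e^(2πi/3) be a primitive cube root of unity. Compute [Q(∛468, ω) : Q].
[Q(∛468, ω) : Q] = 6

[Q(∛468):Q] = 3 (min poly x^3 - 468, irreducible since 468 is not a perfect cube). [Q(ω):Q] = 2 (min poly x^2 + x + 1). Since Q(∛468) ⊂ R and ω ∉ R, we have ω ∉ Q(∛468), so x^2 + x + 1 remains irreducible over Q(∛468) and [Q(∛468, ω) : Q(∛468)] = 2. By the tower law, [Q(∛468, ω) : Q] = 3 · 2 = 6. (In fact Q(∛468, ω) is the splitting field of x^3 - 468 over Q.)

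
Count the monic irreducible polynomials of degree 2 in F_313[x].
There are 48828 monic irreducible polynomials of degree 2 over F_313

Each element of F_{313^2} that lies in no proper subfield is a root of exactly one monic irreducible of degree 2 over F_313, and each such polynomial has 2 distinct roots in F_{313^2}. By Möbius inversion the count is N_313(2) = (1/2) Σ_{d|2} μ(2/d) · 313^d = (1/2)(μ(2)·313^1 + μ(1)·313^2) = 97656/2 = 48828.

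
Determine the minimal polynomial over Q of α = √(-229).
m_α(x) = x^2 + 229

α satisfies α^2 + 229 = 0, so x^2 + 229 annihilates α. Since d = -229 is squarefree and ≠ 1, it is not a perfect square in Q, so x^2 + 229 has no rational root and is therefore irreducible over Q (a degree-2 polynomial over a field is irreducible iff it has no root). Hence m_α(x) = x^2 + 229.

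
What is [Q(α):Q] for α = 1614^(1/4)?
[Q(α):Q] = 4

α is a root of x^4 - 1614. By Eisenstein's criterion at the prime p = 2 (which divides the constant term 1614 but p^2 = 4 does not, since 1614 is squarefree), x^4 - 1614 is irreducible over Q. Hence [Q(α):Q] = 4.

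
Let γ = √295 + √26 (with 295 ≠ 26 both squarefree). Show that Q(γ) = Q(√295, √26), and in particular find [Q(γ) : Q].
[Q(γ) : Q] = 4 (equivalently, Q(γ) = Q(√295, √26))

Obviously Q(γ) ⊆ Q(√295, √26), and [Q(√295, √26):Q] = 4 (since 295, 26 are distinct squarefree integers > 1 with 7670 not a perfect square). To show equality we compute the minimal polynomial of γ. From γ = √295 + √26: γ^2 = 295 + 2√(7670) + 26 = 321 + 2√(7670), so γ^2 - 321 = 2√(7670); squaring, (γ^2 - 321)^2 = 4·7670, i.e. γ^4 - 642γ^2 + 103041 - 30680 = 0, i.e. γ^4 - 642γ^2 + 72361 = 0. So γ is a root of x^4 - 642x^2 + 72361. This polynomial is irreducible over Q: it has no rational root (each ±√295 ± √26 is irrational), and any factorization into two quadratics over Q would force √(7670) ∈ Q (pairing opposite roots) or √295, √26 ∈ Q (other pairings), all impossible. Hence [Q(γ):Q] = 4 = [Q(√295, √26):Q], so Q(γ) = Q(√295, √26).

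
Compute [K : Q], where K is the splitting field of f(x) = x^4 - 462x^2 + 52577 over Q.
[K : Q] = 4

Solving the quadratic in x^2: x^2 = (462 ± √(462^2 - 4·52577))/2 = (462 ± √3136)/2 = (462 ± 56)/2, giving x^2 = 259 or x^2 = 203. So f(x) = (x^2 - 259)(x^2 - 203) and the roots of f are ±√259, ±√203. Hence the splitting field is K = Q(√259, √203). Since 259 and 203 are distinct squarefree integers > 1, their product 52577 is not a perfect square, so √203 ∉ Q(√259). By the tower law [K:Q] = [Q(√259,√203):Q(√259)] · [Q(√259):Q] = 2 · 2 = 4.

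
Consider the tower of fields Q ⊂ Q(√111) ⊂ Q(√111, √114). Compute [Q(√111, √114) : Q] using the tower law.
[Q(√111, √114) : Q] = 4

[Q(√111):Q] = 2 (min poly x^2 - 111, irreducible since 111 is squarefree > 1). For the top step, suppose √114 ∈ Q(√111), say √114 = c + d√111 with c, d ∈ Q. Squaring: 114 = c^2 + 111d^2 + 2cd√111. Since √111 ∉ Q this forces 2cd = 0. If d = 0 then √114 = c ∈ Q, contradicting 114 squarefree > 1. If c = 0 then 114 = 111d^2, so 111·114 = (111d)^2 is a perfect square in Q — but 111·114 = 12654 is not a perfect square (since 111 and 114 are distinct squarefree integers). Contradiction. Hence √114 ∉ Q(√111), so x^2 - 114 stays irreducible over Q(√111) and [Q(√111, √114) : Q(√111)] = 2. By the tower law, [Q(√111, √114) : Q] = 2 · 2 = 4.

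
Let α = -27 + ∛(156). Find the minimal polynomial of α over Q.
m_α(x) = x^3 + 81x^2 + 2187x + 19527

Set β = α + 27 = ∛(156), so β^3 = 156. Then (α + 27)^3 - 156 = 0, i.e. α is a root of g(x) = (x + 27)^3 - 156 = x^3 + 81x^2 + 2187x + 19527. Since g(x) = h(x + 27) where h(x) = x^3 - 156, and h is irreducible over Q (because 156 is not a perfect cube, so h has no rational root, and a monic cubic with no rational root is irreducible), g is also irreducible (irreducibility is preserved under the substitution x → x + 27). Hence m_α(x) = x^3 + 81x^2 + 2187x + 19527.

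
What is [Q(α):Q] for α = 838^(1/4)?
[Q(α):Q] = 4

α is a root of x^4 - 838. By Eisenstein's criterion at the prime p = 2 (which divides the constant term 838 but p^2 = 4 does not, since 838 is squarefree), x^4 - 838 is irreducible over Q. Hence [Q(α):Q] = 4.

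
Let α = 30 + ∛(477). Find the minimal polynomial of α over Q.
m_α(x) = x^3 - 90x^2 + 2700x - 27477

Set β = α - 30 = ∛(477), so β^3 = 477. Then (α - 30)^3 - 477 = 0, i.e. α is a root of g(x) = (x - 30)^3 - 477 = x^3 - 90x^2 + 2700x - 27477. Since g(x) = h(x - 30) where h(x) = x^3 - 477, and h is irreducible over Q (because 477 is not a perfect cube, so h has no rational root, and a monic cubic with no rational root is irreducible), g is also irreducible (irreducibility is preserved under the substitution x → x - 30). Hence m_α(x) = x^3 - 90x^2 + 2700x - 27477.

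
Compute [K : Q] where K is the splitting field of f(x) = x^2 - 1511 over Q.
[K : Q] = 2

f(x) = x^2 - 1511 factors as (x - √1511)(x + √1511). The splitting field is K = Q(√1511). Since 1511 is squarefree and > 1, it is not a perfect square, so x^2 - 1511 is irreducible over Q and [Q(√1511) : Q] = 2. Hence [K : Q] = 2.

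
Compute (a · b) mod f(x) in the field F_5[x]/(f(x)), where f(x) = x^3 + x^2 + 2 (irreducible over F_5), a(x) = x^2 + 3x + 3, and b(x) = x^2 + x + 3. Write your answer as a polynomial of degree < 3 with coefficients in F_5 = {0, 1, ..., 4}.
a · b ≡ x^2 + 3 (mod f(x))

Multiply in F_5[x]: a(x)·b(x) = (x^2 + 3x + 3)·(x^2 + x + 3) = x^4 + 4x^3 + 4x^2 + 2x + 4. This has degree ≥ 3, so divide by f(x) over F_5: x^4 + 4x^3 + 4x^2 + 2x + 4 = (x + 3)·(x^3 + x^2 + 2) + (x^2 + 3). Hence a·b ≡ x^2 + 3 (mod f). (F_5[x]/(f) is a field with 5^3 = 125 elements since f is irreducible of degree 3.)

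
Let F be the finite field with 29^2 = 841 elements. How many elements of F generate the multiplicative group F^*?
There are φ(840) = 192 primitive elements

F_q^* is cyclic of order q - 1 = 840. A cyclic group of order m has exactly φ(m) generators. Here m = 840 = 2^3 · 3 · 5 · 7, so the number of primitive elements is φ(840) = 192.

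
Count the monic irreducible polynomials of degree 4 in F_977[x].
There are 227781164328 monic irreducible polynomials of degree 4 over F_977

Each element of F_{977^4} that lies in no proper subfield is a root of exactly one monic irreducible of degree 4 over F_977, and each such polynomial has 4 distinct roots in F_{977^4}. By Möbius inversion the count is N_977(4) = (1/4) Σ_{d|4} μ(4/d) · 977^d = (1/4)(μ(4)·977^1 + μ(2)·977^2 + μ(1)·977^4) = 911124657312/4 = 227781164328.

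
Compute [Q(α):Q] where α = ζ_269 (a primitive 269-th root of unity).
[Q(α):Q] = 268

The minimal polynomial of ζ_269 over Q is the 269-th cyclotomic polynomial Φ_269(x), which is irreducible over Q and has degree φ(269) = 268. Hence [Q(α):Q] = φ(269) = 268.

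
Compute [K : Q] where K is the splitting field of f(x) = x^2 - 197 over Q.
[K : Q] = 2

f(x) = x^2 - 197 factors as (x - √197)(x + √197). The splitting field is K = Q(√197). Since 197 is squarefree and > 1, it is not a perfect square, so x^2 - 197 is irreducible over Q and [Q(√197) : Q] = 2. Hence [K : Q] = 2.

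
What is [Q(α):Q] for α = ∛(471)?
[Q(α):Q] = 3

The minimal polynomial of α is x^3 - 471, irreducible over Q since 471 is not a perfect cube (so x^3 - 471 has no rational root). Hence [Q(α):Q] = deg(m_α) = 3.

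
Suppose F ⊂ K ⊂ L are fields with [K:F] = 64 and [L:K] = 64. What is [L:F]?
[L:F] = 4096

The tower law says that for any tower of field extensions F ⊂ K ⊂ L with finite degrees, [L:F] = [L:K] · [K:F]. Here this gives [L:F] = 64 · 64 = 4096.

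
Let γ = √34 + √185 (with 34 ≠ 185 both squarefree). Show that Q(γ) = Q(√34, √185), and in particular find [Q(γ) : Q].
[Q(γ) : Q] = 4 (equivalently, Q(γ) = Q(√34, √185))

Obviously Q(γ) ⊆ Q(√34, √185), and [Q(√34, √185):Q] = 4 (since 34, 185 are distinct squarefree integers > 1 with 6290 not a perfect square). To show equality we compute the minimal polynomial of γ. From γ = √34 + √185: γ^2 = 34 + 2√(6290) + 185 = 219 + 2√(6290), so γ^2 - 219 = 2√(6290); squaring, (γ^2 - 219)^2 = 4·6290, i.e. γ^4 - 438γ^2 + 47961 - 25160 = 0, i.e. γ^4 - 438γ^2 + 22801 = 0. So γ is a root of x^4 - 438x^2 + 22801. This polynomial is irreducible over Q: it has no rational root (each ±√34 ± √185 is irrational), and any factorization into two quadratics over Q would force √(6290) ∈ Q (pairing opposite roots) or √34, √185 ∈ Q (other pairings), all impossible. Hence [Q(γ):Q] = 4 = [Q(√34, √185):Q], so Q(γ) = Q(√34, √185).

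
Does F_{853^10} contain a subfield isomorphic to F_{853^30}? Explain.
No: F_{853^30} is not a subfield of F_{853^10}

F_{p^m} embeds in F_{p^n} iff m | n. Here 30 ∤ 10 (since 10 = 0·30 + 10 with remainder 10 ≠ 0), so F_{853^30} is not a subfield of F_{853^10}. Equivalently: if it were, the tower law would give 30 = [F_{853^30}:F_853] dividing [F_{853^10}:F_853] = 10, contradiction.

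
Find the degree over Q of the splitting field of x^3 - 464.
[K : Q] = 6

The roots of x^3 - 464 are ∛464, ω∛464, ω^2∛464 where ω = e^(2πi/3) is a primitive cube root of unity, so K = Q(∛464, ω). Now [Q(∛464):Q] = 3 (since 464 is not a perfect cube, x^3 - 464 is irreducible) and [Q(ω):Q] = 2. Both 2 and 3 divide [K:Q], and [K:Q] ≤ 3·2 = 6, so [K:Q] = 6. (Equivalently: Q(∛464) ⊂ R but ω ∉ R, so [K : Q(∛464)] = 2.)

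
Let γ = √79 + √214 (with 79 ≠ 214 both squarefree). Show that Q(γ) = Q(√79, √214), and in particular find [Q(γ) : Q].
[Q(γ) : Q] = 4 (equivalently, Q(γ) = Q(√79, √214))

Obviously Q(γ) ⊆ Q(√79, √214), and [Q(√79, √214):Q] = 4 (since 79, 214 are distinct squarefree integers > 1 with 16906 not a perfect square). To show equality we compute the minimal polynomial of γ. From γ = √79 + √214: γ^2 = 79 + 2√(16906) + 214 = 293 + 2√(16906), so γ^2 - 293 = 2√(16906); squaring, (γ^2 - 293)^2 = 4·16906, i.e. γ^4 - 586γ^2 + 85849 - 67624 = 0, i.e. γ^4 - 586γ^2 + 18225 = 0. So γ is a root of x^4 - 586x^2 + 18225. This polynomial is irreducible over Q: it has no rational root (each ±√79 ± √214 is irrational), and any factorization into two quadratics over Q would force √(16906) ∈ Q (pairing opposite roots) or √79, √214 ∈ Q (other pairings), all impossible. Hence [Q(γ):Q] = 4 = [Q(√79, √214):Q], so Q(γ) = Q(√79, √214).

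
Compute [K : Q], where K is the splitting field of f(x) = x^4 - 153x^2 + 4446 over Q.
[K : Q] = 4

Solving the quadratic in x^2: x^2 = (153 ± √(153^2 - 4·4446))/2 = (153 ± √5625)/2 = (153 ± 75)/2, giving x^2 = 39 or x^2 = 114. So f(x) = (x^2 - 39)(x^2 - 114) and the roots of f are ±√39, ±√114. Hence the splitting field is K = Q(√39, √114). Since 39 and 114 are distinct squarefree integers > 1, their product 4446 is not a perfect square, so √114 ∉ Q(√39). By the tower law [K:Q] = [Q(√39,√114):Q(√39)] · [Q(√39):Q] = 2 · 2 = 4.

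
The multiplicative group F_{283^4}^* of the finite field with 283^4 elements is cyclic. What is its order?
|F_{283^4}^*| = 6414247920

F_{283^4} has 283^4 = 6414247921 elements; its multiplicative group consists of all nonzero elements, so |F_{283^4}^*| = 6414247921 - 1 = 6414247920. (It is cyclic since any finite subgroup of the multiplicative group of a field is cyclic.)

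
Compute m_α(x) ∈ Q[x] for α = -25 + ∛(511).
m_α(x) = x^3 + 75x^2 + 1875x + 15114

Set β = α + 25 = ∛(511), so β^3 = 511. Then (α + 25)^3 - 511 = 0, i.e. α is a root of g(x) = (x + 25)^3 - 511 = x^3 + 75x^2 + 1875x + 15114. Since g(x) = h(x + 25) where h(x) = x^3 - 511, and h is irreducible over Q (because 511 is not a perfect cube, so h has no rational root, and a monic cubic with no rational root is irreducible), g is also irreducible (irreducibility is preserved under the substitution x → x + 25). Hence m_α(x) = x^3 + 75x^2 + 1875x + 15114.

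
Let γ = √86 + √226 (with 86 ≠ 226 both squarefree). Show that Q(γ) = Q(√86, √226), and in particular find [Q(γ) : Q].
[Q(γ) : Q] = 4 (equivalently, Q(γ) = Q(√86, √226))

Obviously Q(γ) ⊆ Q(√86, √226), and [Q(√86, √226):Q] = 4 (since 86, 226 are distinct squarefree integers > 1 with 19436 not a perfect square). To show equality we compute the minimal polynomial of γ. From γ = √86 + √226: γ^2 = 86 + 2√(19436) + 226 = 312 + 2√(19436), so γ^2 - 312 = 2√(19436); squaring, (γ^2 - 312)^2 = 4·19436, i.e. γ^4 - 624γ^2 + 97344 - 77744 = 0, i.e. γ^4 - 624γ^2 + 19600 = 0. So γ is a root of x^4 - 624x^2 + 19600. This polynomial is irreducible over Q: it has no rational root (each ±√86 ± √226 is irrational), and any factorization into two quadratics over Q would force √(19436) ∈ Q (pairing opposite roots) or √86, √226 ∈ Q (other pairings), all impossible. Hence [Q(γ):Q] = 4 = [Q(√86, √226):Q], so Q(γ) = Q(√86, √226).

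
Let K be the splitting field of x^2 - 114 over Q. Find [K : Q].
[K : Q] = 2

f(x) = x^2 - 114 factors as (x - √114)(x + √114). The splitting field is K = Q(√114). Since 114 is squarefree and > 1, it is not a perfect square, so x^2 - 114 is irreducible over Q and [Q(√114) : Q] = 2. Hence [K : Q] = 2.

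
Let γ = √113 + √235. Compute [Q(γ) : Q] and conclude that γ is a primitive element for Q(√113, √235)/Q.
[Q(γ) : Q] = 4 (equivalently, Q(γ) = Q(√113, √235))

Obviously Q(γ) ⊆ Q(√113, √235), and [Q(√113, √235):Q] = 4 (since 113, 235 are distinct squarefree integers > 1 with 26555 not a perfect square). To show equality we compute the minimal polynomial of γ. From γ = √113 + √235: γ^2 = 113 + 2√(26555) + 235 = 348 + 2√(26555), so γ^2 - 348 = 2√(26555); squaring, (γ^2 - 348)^2 = 4·26555, i.e. γ^4 - 696γ^2 + 121104 - 106220 = 0, i.e. γ^4 - 696γ^2 + 14884 = 0. So γ is a root of x^4 - 696x^2 + 14884. This polynomial is irreducible over Q: it has no rational root (each ±√113 ± √235 is irrational), and any factorization into two quadratics over Q would force √(26555) ∈ Q (pairing opposite roots) or √113, √235 ∈ Q (other pairings), all impossible. Hence [Q(γ):Q] = 4 = [Q(√113, √235):Q], so Q(γ) = Q(√113, √235).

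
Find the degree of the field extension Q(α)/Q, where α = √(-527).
[Q(α):Q] = 2

[Q(α):Q] equals the degree of the minimal polynomial of α. Here α^2 = -527 and x^2 + 527 is irreducible (d = -527 is squarefree, ≠ 1, hence not a square), so deg(m_α) = 2. Thus [Q(α):Q] = 2.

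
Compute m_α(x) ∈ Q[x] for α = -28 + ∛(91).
m_α(x) = x^3 + 84x^2 + 2352x + 21861

Set β = α + 28 = ∛(91), so β^3 = 91. Then (α + 28)^3 - 91 = 0, i.e. α is a root of g(x) = (x + 28)^3 - 91 = x^3 + 84x^2 + 2352x + 21861. Since g(x) = h(x + 28) where h(x) = x^3 - 91, and h is irreducible over Q (because 91 is not a perfect cube, so h has no rational root, and a monic cubic with no rational root is irreducible), g is also irreducible (irreducibility is preserved under the substitution x → x + 28). Hence m_α(x) = x^3 + 84x^2 + 2352x + 21861.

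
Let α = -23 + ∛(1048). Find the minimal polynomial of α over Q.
m_α(x) = x^3 + 69x^2 + 1587x + 11119

Set β = α + 23 = ∛(1048), so β^3 = 1048. Then (α + 23)^3 - 1048 = 0, i.e. α is a root of g(x) = (x + 23)^3 - 1048 = x^3 + 69x^2 + 1587x + 11119. Since g(x) = h(x + 23) where h(x) = x^3 - 1048, and h is irreducible over Q (because 1048 is not a perfect cube, so h has no rational root, and a monic cubic with no rational root is irreducible), g is also irreducible (irreducibility is preserved under the substitution x → x + 23). Hence m_α(x) = x^3 + 69x^2 + 1587x + 11119.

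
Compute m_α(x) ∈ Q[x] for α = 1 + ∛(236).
m_α(x) = x^3 - 3x^2 + 3x - 237

Set β = α - 1 = ∛(236), so β^3 = 236. Then (α - 1)^3 - 236 = 0, i.e. α is a root of g(x) = (x - 1)^3 - 236 = x^3 - 3x^2 + 3x - 237. Since g(x) = h(x - 1) where h(x) = x^3 - 236, and h is irreducible over Q (because 236 is not a perfect cube, so h has no rational root, and a monic cubic with no rational root is irreducible), g is also irreducible (irreducibility is preserved under the substitution x → x - 1). Hence m_α(x) = x^3 - 3x^2 + 3x - 237.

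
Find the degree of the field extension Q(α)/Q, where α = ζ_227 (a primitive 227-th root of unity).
[Q(α):Q] = 226

The minimal polynomial of ζ_227 over Q is the 227-th cyclotomic polynomial Φ_227(x), which is irreducible over Q and has degree φ(227) = 226. Hence [Q(α):Q] = φ(227) = 226.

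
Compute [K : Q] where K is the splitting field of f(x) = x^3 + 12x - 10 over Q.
[K : Q] = 6

By the rational root test, any rational root of the monic integer polynomial f(x) = x^3 + 12x - 10 must be an integer dividing the constant term -10, i.e. one of ±{1, 2, 5, 10}. Evaluating: f(1) = 3, f(-1) = -23, f(2) = 22, f(-2) = -42, f(5) = 175, f(-5) = -195, f(10) = 1110, f(-10) = -1130; none is 0, so f has no rational root and is therefore irreducible over Q (a cubic with no linear factor over a field is irreducible). For an irreducible cubic, the Galois group is A_3 or S_3 according as the discriminant disc(f) = -4a^3 - 27b^2 = -4·(12)^3 - 27·(-10)^2 = -9612 is or is not a square in Q. Here disc(f) = -9612 is not a perfect square in Q, so the Galois group of f over Q is not contained in A_3 and must be all of S_3. The splitting field has degree |S_3| = 6 over Q, so [K : Q] = 6.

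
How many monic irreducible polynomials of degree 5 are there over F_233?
There are 137343971232 monic irreducible polynomials of degree 5 over F_233

Each element of F_{233^5} that lies in no proper subfield is a root of exactly one monic irreducible of degree 5 over F_233, and each such polynomial has 5 distinct roots in F_{233^5}. By Möbius inversion the count is N_233(5) = (1/5) Σ_{d|5} μ(5/d) · 233^d = (1/5)(μ(5)·233^1 + μ(1)·233^5) = 686719856160/5 = 137343971232.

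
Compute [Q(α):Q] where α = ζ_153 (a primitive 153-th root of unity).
[Q(α):Q] = 96

The minimal polynomial of ζ_153 over Q is the 153-th cyclotomic polynomial Φ_153(x), which is irreducible over Q and has degree φ(153) = 96. Hence [Q(α):Q] = φ(153) = 96.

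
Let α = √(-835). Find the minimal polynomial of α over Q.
m_α(x) = x^2 + 835

α satisfies α^2 + 835 = 0, so x^2 + 835 annihilates α. Since d = -835 is squarefree and ≠ 1, it is not a perfect square in Q, so x^2 + 835 has no rational root and is therefore irreducible over Q (a degree-2 polynomial over a field is irreducible iff it has no root). Hence m_α(x) = x^2 + 835.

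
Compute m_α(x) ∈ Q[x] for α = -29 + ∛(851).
m_α(x) = x^3 + 87x^2 + 2523x + 23538

Set β = α + 29 = ∛(851), so β^3 = 851. Then (α + 29)^3 - 851 = 0, i.e. α is a root of g(x) = (x + 29)^3 - 851 = x^3 + 87x^2 + 2523x + 23538. Since g(x) = h(x + 29) where h(x) = x^3 - 851, and h is irreducible over Q (because 851 is not a perfect cube, so h has no rational root, and a monic cubic with no rational root is irreducible), g is also irreducible (irreducibility is preserved under the substitution x → x + 29). Hence m_α(x) = x^3 + 87x^2 + 2523x + 23538.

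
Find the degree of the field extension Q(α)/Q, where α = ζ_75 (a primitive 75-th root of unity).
[Q(α):Q] = 40

The minimal polynomial of ζ_75 over Q is the 75-th cyclotomic polynomial Φ_75(x), which is irreducible over Q and has degree φ(75) = 40. Hence [Q(α):Q] = φ(75) = 40.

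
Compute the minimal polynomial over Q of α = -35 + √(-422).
m_α(x) = x^2 + 70x + 1647

From α + 35 = √(-422), squaring gives (α + 35)^2 = -422, i.e. α^2 + 70α + 1225 = -422, so α^2 + 70α + 1647 = 0. The discriminant of x^2 + 70x + 1647 is (70)^2 - 4·(1647) = 4900 - 6588 = -1688, and 4·(-422) is not a perfect square in Q since -422 is squarefree and ≠ 1. Hence x^2 + 70x + 1647 is irreducible over Q and is the minimal polynomial of α.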